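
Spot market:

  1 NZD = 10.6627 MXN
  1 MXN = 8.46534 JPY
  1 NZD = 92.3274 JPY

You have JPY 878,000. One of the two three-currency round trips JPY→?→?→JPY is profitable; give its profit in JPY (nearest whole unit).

Profitable loop is JPY → MXN → NZD → JPY:
JPY 878,000 ÷ 8.46534 = MXN 103,717.04
MXN 103,717.04 ÷ 10.6627 = NZD 9,727.09
NZD 9,727.09 × 92.3274 = JPY 898,077
Profit = JPY 898,077 − JPY 878,000

Profit: JPY 20,077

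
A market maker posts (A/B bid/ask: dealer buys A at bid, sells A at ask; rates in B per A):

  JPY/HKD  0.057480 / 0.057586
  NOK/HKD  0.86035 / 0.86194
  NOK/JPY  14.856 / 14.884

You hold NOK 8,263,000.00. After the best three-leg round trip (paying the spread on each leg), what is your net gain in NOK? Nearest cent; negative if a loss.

Best loop NOK → HKD → JPY → NOK:
NOK 8,263,000.00 × 0.86035 (sell NOK at bid) = HKD 7,109,072.05
HKD 7,109,072.05 ÷ 0.057586 (buy JPY at ask) = JPY 123,451,395
JPY 123,451,395 ÷ 14.884 (buy NOK at ask) = NOK 8,294,235.11

Net profit: NOK 31,235.11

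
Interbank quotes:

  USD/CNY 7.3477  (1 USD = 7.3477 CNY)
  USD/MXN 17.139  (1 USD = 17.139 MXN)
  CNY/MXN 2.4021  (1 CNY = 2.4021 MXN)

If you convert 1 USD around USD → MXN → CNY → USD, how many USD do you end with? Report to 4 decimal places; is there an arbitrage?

0.9711 (arbitrage exists)

Around USD → MXN → CNY → USD: 1 × 17.139 ÷ 2.4021 ÷ 7.3477 = 0.971053
Product < 1; profitable direction is USD → CNY → MXN → USD.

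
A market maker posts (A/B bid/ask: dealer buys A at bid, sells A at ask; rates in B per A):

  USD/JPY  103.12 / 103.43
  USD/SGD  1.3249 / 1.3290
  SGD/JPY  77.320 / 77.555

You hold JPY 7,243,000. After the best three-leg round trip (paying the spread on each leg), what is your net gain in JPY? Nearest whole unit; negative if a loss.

Net profit: JPY 3,472

Best loop JPY → SGD → USD → JPY:
JPY 7,243,000 ÷ 77.555 (buy SGD at ask) = SGD 93,391.79
SGD 93,391.79 ÷ 1.3290 (buy USD at ask) = USD 70,272.22
USD 70,272.22 × 103.12 (sell USD at bid) = JPY 7,246,472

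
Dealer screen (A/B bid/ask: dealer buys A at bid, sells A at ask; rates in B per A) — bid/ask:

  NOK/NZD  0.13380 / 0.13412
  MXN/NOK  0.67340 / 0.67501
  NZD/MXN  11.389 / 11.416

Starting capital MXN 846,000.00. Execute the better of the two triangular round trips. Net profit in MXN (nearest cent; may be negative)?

Best loop MXN → NOK → NZD → MXN:
MXN 846,000.00 × 0.67340 (sell MXN at bid) = NOK 569,696.40
NOK 569,696.40 × 0.13380 (sell NOK at bid) = NZD 76,225.38
NZD 76,225.38 × 11.389 (sell NZD at bid) = MXN 868,130.83

Net profit: MXN 22,130.83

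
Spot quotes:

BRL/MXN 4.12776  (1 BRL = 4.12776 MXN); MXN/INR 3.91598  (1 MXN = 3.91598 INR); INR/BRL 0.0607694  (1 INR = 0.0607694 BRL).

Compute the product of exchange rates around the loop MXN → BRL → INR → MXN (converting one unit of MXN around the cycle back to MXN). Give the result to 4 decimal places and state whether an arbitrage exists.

1.0180 (arbitrage exists)

Around MXN → BRL → INR → MXN: 1 ÷ 4.12776 ÷ 0.0607694 ÷ 3.91598 = 1.018029
Product > 1; profitable direction is MXN → BRL → INR → MXN.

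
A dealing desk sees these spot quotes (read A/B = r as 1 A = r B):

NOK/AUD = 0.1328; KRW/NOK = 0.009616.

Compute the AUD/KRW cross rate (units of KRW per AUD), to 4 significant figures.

1 AUD ÷ 0.1328 = 7.53012 NOK
7.53012 NOK ÷ 0.009616 = 783.082 KRW

AUD/KRW = 783.1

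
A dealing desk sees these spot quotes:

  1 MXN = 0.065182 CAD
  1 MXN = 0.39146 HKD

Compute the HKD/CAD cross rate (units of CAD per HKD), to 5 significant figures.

HKD/CAD = 0.16651

1 HKD ÷ 0.39146 = 2.55454 MXN
2.55454 MXN × 0.065182 = 0.16651 CAD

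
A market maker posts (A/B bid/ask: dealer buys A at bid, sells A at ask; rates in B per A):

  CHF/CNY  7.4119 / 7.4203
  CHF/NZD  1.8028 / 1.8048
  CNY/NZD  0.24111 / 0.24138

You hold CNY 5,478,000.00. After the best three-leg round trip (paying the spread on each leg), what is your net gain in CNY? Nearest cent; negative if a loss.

Best loop CNY → CHF → NZD → CNY:
CNY 5,478,000.00 ÷ 7.4203 (buy CHF at ask) = CHF 738,245.08
CHF 738,245.08 × 1.8028 (sell CHF at bid) = NZD 1,330,908.24
NZD 1,330,908.24 ÷ 0.24138 (buy CNY at ask) = CNY 5,513,746.95

Net profit: CNY 35,746.95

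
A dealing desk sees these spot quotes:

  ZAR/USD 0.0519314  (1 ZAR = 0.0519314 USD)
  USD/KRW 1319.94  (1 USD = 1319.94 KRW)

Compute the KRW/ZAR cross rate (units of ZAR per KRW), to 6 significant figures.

KRW/ZAR = 0.0145887

1 KRW ÷ 1319.94 = 0.00075761 USD
0.00075761 USD ÷ 0.0519314 = 0.0145887 ZAR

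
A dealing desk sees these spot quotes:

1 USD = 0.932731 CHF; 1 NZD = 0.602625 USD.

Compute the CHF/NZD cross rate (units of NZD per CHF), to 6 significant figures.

CHF/NZD = 1.77908

1 CHF ÷ 0.932731 = 1.07212 USD
1.07212 USD ÷ 0.602625 = 1.77908 NZD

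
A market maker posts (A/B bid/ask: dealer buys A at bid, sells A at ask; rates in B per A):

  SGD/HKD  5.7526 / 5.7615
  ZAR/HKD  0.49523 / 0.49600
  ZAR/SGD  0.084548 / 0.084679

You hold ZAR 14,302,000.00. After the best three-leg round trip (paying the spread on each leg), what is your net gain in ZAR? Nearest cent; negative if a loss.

Net profit: ZAR 215,519.98

Best loop ZAR → HKD → SGD → ZAR:
ZAR 14,302,000.00 × 0.49523 (sell ZAR at bid) = HKD 7,082,779.46
HKD 7,082,779.46 ÷ 5.7615 (buy SGD at ask) = SGD 1,229,329.07
SGD 1,229,329.07 ÷ 0.084679 (buy ZAR at ask) = ZAR 14,517,519.98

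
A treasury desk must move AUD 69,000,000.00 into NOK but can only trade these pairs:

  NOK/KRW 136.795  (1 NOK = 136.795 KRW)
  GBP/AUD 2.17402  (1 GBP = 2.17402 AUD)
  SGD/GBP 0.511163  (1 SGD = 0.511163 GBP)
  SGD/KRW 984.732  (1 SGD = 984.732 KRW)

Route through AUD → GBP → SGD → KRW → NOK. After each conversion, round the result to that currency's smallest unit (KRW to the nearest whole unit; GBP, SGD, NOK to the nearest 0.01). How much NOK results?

NOK 446,965,469.27

AUD 69,000,000.00 ÷ 2.17402 = GBP 31,738,438.47
GBP 31,738,438.47 ÷ 0.511163 = SGD 62,090,641.28
SGD 62,090,641.28 × 984.732 = KRW 61,142,641,369
KRW 61,142,641,369 ÷ 136.795 = NOK 446,965,469.27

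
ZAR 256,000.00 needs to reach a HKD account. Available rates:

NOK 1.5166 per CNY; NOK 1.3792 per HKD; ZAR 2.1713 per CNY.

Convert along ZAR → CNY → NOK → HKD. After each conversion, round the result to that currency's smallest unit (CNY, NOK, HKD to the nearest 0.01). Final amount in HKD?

ZAR 256,000.00 ÷ 2.1713 = CNY 117,901.72
CNY 117,901.72 × 1.5166 = NOK 178,809.75
NOK 178,809.75 ÷ 1.3792 = HKD 129,647.44

HKD 129,647.44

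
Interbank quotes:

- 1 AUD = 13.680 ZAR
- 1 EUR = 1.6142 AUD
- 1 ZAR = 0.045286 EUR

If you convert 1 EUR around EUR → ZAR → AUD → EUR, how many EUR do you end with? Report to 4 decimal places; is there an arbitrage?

Around EUR → ZAR → AUD → EUR: 1 ÷ 0.045286 ÷ 13.680 ÷ 1.6142 = 0.999983
Product ≈ 1 (deviation 0.002%, within rounding noise).

1.0000 (no arbitrage)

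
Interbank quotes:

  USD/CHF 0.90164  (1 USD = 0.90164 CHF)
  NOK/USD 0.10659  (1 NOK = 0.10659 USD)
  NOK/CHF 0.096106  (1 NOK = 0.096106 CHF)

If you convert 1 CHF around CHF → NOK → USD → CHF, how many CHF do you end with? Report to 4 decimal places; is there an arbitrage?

Around CHF → NOK → USD → CHF: 1 ÷ 0.096106 × 0.10659 × 0.90164 = 0.999998
Product ≈ 1 (deviation 0.000%, within rounding noise).

1.0000 (no arbitrage)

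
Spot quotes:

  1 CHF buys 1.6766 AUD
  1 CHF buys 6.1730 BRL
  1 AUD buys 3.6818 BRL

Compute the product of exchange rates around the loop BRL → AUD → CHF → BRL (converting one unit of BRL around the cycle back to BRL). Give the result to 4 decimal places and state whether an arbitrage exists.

1.0000 (no arbitrage)

Around BRL → AUD → CHF → BRL: 1 ÷ 3.6818 ÷ 1.6766 × 6.1730 = 1.000015
Product ≈ 1 (deviation 0.002%, within rounding noise).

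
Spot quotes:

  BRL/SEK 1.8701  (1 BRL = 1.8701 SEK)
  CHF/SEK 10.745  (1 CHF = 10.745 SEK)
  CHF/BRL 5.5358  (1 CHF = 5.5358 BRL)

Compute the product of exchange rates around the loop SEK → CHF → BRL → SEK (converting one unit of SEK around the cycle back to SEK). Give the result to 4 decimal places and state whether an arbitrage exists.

0.9635 (arbitrage exists)

Around SEK → CHF → BRL → SEK: 1 ÷ 10.745 × 5.5358 × 1.8701 = 0.963471
Product < 1; profitable direction is SEK → BRL → CHF → SEK.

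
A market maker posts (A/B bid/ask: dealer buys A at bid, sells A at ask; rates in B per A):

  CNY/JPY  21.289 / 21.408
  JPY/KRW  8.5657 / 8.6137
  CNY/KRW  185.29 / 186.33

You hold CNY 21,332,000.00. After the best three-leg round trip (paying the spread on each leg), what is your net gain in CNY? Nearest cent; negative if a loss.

Net profit: CNY 102,715.24

Best loop CNY → KRW → JPY → CNY:
CNY 21,332,000.00 × 185.29 (sell CNY at bid) = KRW 3,952,606,280
KRW 3,952,606,280 ÷ 8.6137 (buy JPY at ask) = JPY 458,874,384
JPY 458,874,384 ÷ 21.408 (buy CNY at ask) = CNY 21,434,715.24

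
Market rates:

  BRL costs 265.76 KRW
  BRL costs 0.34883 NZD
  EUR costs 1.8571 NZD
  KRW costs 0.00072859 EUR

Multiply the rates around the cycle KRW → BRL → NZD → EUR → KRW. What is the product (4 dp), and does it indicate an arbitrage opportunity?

Around KRW → BRL → NZD → EUR → KRW: 1 ÷ 265.76 × 0.34883 ÷ 1.8571 ÷ 0.00072859 = 0.970076
Product < 1; profitable direction is KRW → EUR → NZD → BRL → KRW.

0.9701 (arbitrage exists)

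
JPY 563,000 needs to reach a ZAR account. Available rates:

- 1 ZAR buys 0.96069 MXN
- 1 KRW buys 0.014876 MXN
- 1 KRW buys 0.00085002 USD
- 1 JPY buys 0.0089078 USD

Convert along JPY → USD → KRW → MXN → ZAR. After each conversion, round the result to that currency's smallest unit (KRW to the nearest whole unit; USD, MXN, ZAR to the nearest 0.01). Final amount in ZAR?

JPY 563,000 × 0.0089078 = USD 5,015.09
USD 5,015.09 ÷ 0.00085002 = KRW 5,899,967
KRW 5,899,967 × 0.014876 = MXN 87,767.91
MXN 87,767.91 ÷ 0.96069 = ZAR 91,359.24

ZAR 91,359.24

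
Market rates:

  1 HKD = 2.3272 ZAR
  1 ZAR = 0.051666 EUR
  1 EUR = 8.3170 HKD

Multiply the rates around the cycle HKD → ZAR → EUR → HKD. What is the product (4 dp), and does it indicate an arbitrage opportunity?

Around HKD → ZAR → EUR → HKD: 1 × 2.3272 × 0.051666 × 8.3170 = 1.000012
Product ≈ 1 (deviation 0.001%, within rounding noise).

1.0000 (no arbitrage)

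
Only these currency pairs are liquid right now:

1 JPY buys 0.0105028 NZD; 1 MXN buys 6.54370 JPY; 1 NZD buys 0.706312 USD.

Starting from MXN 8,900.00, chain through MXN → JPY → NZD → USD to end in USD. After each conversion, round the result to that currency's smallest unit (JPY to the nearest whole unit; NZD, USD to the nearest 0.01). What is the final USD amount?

MXN 8,900.00 × 6.54370 = JPY 58,239
JPY 58,239 × 0.0105028 = NZD 611.67
NZD 611.67 × 0.706312 = USD 432.03

USD 432.03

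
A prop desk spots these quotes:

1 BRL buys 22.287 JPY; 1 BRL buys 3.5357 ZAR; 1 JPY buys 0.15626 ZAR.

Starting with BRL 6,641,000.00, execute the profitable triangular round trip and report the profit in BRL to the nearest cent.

Profit: BRL 101,321.47

Profitable loop is BRL → ZAR → JPY → BRL:
BRL 6,641,000.00 × 3.5357 = ZAR 23,480,583.70
ZAR 23,480,583.70 ÷ 0.15626 = JPY 150,266,119
JPY 150,266,119 ÷ 22.287 = BRL 6,742,321.47
Profit = BRL 6,742,321.47 − BRL 6,641,000.00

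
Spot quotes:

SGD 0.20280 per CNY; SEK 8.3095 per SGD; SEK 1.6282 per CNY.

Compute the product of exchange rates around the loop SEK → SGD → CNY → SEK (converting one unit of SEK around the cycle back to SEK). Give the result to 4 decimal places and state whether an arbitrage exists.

0.9662 (arbitrage exists)

Around SEK → SGD → CNY → SEK: 1 ÷ 8.3095 ÷ 0.20280 × 1.6282 = 0.966195
Product < 1; profitable direction is SEK → CNY → SGD → SEK.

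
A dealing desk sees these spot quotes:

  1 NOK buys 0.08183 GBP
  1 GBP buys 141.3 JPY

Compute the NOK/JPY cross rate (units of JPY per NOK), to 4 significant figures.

1 NOK × 0.08183 = 0.08183 GBP
0.08183 GBP × 141.3 = 11.5626 JPY

NOK/JPY = 11.56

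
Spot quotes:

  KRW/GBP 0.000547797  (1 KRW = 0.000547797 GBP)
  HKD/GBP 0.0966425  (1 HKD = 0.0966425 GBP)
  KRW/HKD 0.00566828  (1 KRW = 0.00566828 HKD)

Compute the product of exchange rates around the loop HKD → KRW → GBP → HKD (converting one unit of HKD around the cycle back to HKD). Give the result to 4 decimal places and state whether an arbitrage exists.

Around HKD → KRW → GBP → HKD: 1 ÷ 0.00566828 × 0.000547797 ÷ 0.0966425 = 1.000000
Product ≈ 1 (deviation 0.000%, within rounding noise).

1.0000 (no arbitrage)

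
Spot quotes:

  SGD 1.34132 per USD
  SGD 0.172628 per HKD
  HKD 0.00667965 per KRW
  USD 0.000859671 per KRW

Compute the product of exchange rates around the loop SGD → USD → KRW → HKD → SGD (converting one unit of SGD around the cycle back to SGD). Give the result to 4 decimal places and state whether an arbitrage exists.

Around SGD → USD → KRW → HKD → SGD: 1 ÷ 1.34132 ÷ 0.000859671 × 0.00667965 × 0.172628 = 1.000001
Product ≈ 1 (deviation 0.000%, within rounding noise).

1.0000 (no arbitrage)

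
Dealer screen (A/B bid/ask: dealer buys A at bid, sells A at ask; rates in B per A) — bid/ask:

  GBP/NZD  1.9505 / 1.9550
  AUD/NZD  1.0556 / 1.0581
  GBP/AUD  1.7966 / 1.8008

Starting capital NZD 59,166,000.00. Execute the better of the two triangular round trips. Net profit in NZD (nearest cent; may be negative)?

Net profit: NZD 1,399,592.12

Best loop NZD → AUD → GBP → NZD:
NZD 59,166,000.00 ÷ 1.0581 (buy AUD at ask) = AUD 55,917,210.09
AUD 55,917,210.09 ÷ 1.8008 (buy GBP at ask) = GBP 31,051,316.13
GBP 31,051,316.13 × 1.9505 (sell GBP at bid) = NZD 60,565,592.12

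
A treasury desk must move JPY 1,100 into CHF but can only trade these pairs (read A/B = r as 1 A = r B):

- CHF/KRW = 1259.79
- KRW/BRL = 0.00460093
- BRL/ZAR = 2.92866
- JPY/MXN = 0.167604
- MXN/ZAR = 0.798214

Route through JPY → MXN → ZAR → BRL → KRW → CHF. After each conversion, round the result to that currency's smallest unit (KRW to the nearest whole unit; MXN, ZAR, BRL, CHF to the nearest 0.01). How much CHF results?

CHF 8.67

JPY 1,100 × 0.167604 = MXN 184.36
MXN 184.36 × 0.798214 = ZAR 147.16
ZAR 147.16 ÷ 2.92866 = BRL 50.25
BRL 50.25 ÷ 0.00460093 = KRW 10,922
KRW 10,922 ÷ 1259.79 = CHF 8.67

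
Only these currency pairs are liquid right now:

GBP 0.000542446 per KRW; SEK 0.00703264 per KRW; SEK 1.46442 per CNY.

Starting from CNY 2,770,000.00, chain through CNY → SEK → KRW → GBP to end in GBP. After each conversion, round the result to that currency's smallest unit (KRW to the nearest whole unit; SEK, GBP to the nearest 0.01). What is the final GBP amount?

GBP 312,884.14

CNY 2,770,000.00 × 1.46442 = SEK 4,056,443.40
SEK 4,056,443.40 ÷ 0.00703264 = KRW 576,802,367
KRW 576,802,367 × 0.000542446 = GBP 312,884.14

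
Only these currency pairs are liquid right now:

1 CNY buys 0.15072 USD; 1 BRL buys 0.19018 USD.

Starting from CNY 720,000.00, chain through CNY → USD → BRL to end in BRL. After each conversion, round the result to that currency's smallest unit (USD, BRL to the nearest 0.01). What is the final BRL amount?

CNY 720,000.00 × 0.15072 = USD 108,518.40
USD 108,518.40 ÷ 0.19018 = BRL 570,608.90

BRL 570,608.90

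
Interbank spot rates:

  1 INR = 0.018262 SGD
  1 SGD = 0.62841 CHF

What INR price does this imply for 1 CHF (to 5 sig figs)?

CHF/INR = 87.138

1 CHF ÷ 0.62841 = 1.59132 SGD
1.59132 SGD ÷ 0.018262 = 87.1382 INR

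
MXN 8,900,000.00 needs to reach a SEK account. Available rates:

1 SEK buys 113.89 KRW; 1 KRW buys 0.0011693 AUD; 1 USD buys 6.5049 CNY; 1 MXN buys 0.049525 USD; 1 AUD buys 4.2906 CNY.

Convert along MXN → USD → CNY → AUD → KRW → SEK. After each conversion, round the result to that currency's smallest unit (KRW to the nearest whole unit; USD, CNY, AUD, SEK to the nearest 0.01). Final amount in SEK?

MXN 8,900,000.00 × 0.049525 = USD 440,772.50
USD 440,772.50 × 6.5049 = CNY 2,867,181.04
CNY 2,867,181.04 ÷ 4.2906 = AUD 668,247.11
AUD 668,247.11 ÷ 0.0011693 = KRW 571,493,295
KRW 571,493,295 ÷ 113.89 = SEK 5,017,940.95

SEK 5,017,940.95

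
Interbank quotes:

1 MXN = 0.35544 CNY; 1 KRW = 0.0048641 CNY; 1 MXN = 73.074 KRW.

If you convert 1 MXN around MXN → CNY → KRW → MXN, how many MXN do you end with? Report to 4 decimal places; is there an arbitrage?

1.0000 (no arbitrage)

Around MXN → CNY → KRW → MXN: 1 × 0.35544 ÷ 0.0048641 ÷ 73.074 = 1.000002
Product ≈ 1 (deviation 0.000%, within rounding noise).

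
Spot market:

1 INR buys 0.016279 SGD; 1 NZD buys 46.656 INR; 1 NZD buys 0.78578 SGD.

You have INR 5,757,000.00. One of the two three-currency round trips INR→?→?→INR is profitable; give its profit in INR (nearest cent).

Profit: INR 199,099.92

Profitable loop is INR → NZD → SGD → INR:
INR 5,757,000.00 ÷ 46.656 = NZD 123,392.49
NZD 123,392.49 × 0.78578 = SGD 96,959.35
SGD 96,959.35 ÷ 0.016279 = INR 5,956,099.92
Profit = INR 5,956,099.92 − INR 5,757,000.00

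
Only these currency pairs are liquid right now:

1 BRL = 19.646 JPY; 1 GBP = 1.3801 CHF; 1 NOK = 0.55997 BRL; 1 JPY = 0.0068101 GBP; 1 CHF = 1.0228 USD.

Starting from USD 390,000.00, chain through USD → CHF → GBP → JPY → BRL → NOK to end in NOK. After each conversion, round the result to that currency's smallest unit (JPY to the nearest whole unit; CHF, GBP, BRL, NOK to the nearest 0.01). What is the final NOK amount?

NOK 3,687,830.37

USD 390,000.00 ÷ 1.0228 = CHF 381,306.22
CHF 381,306.22 ÷ 1.3801 = GBP 276,288.83
GBP 276,288.83 ÷ 0.0068101 = JPY 40,570,451
JPY 40,570,451 ÷ 19.646 = BRL 2,065,074.37
BRL 2,065,074.37 ÷ 0.55997 = NOK 3,687,830.37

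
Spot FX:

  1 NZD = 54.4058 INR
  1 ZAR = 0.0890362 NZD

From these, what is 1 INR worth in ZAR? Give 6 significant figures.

1 INR ÷ 54.4058 = 0.0183804 NZD
0.0183804 NZD ÷ 0.0890362 = 0.206437 ZAR

INR/ZAR = 0.206437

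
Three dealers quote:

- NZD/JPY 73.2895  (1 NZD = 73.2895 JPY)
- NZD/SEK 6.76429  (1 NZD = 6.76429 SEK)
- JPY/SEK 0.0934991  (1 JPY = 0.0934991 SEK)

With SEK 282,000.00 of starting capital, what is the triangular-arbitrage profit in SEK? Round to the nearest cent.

Profitable loop is SEK → NZD → JPY → SEK:
SEK 282,000.00 ÷ 6.76429 = NZD 41,689.52
NZD 41,689.52 × 73.2895 = JPY 3,055,404
JPY 3,055,404 × 0.0934991 = SEK 285,677.53
Profit = SEK 285,677.53 − SEK 282,000.00

Profit: SEK 3,677.53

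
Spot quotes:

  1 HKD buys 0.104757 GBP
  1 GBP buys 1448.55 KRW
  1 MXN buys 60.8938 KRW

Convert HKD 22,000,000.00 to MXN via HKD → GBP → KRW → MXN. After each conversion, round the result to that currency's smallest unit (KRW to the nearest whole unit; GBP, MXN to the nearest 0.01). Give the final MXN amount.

HKD 22,000,000.00 × 0.104757 = GBP 2,304,654.00
GBP 2,304,654.00 × 1448.55 = KRW 3,338,406,552
KRW 3,338,406,552 ÷ 60.8938 = MXN 54,823,422.94

MXN 54,823,422.94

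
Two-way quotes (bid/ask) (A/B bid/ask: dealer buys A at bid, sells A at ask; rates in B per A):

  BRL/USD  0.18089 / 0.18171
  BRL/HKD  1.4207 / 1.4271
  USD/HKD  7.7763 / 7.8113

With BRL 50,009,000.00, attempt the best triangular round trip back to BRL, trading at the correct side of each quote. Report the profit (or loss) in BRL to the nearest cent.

Best loop BRL → HKD → USD → BRL:
BRL 50,009,000.00 × 1.4207 (sell BRL at bid) = HKD 71,047,786.30
HKD 71,047,786.30 ÷ 7.8113 (buy USD at ask) = USD 9,095,513.72
USD 9,095,513.72 ÷ 0.18171 (buy BRL at ask) = BRL 50,055,108.23

Net profit: BRL 46,108.23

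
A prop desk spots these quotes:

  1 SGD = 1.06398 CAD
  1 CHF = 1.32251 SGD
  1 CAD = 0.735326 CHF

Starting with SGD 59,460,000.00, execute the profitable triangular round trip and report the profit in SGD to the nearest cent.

Profit: SGD 2,062,964.82

Profitable loop is SGD → CAD → CHF → SGD:
SGD 59,460,000.00 × 1.06398 = CAD 63,264,250.80
CAD 63,264,250.80 × 0.735326 = CHF 46,519,848.48
CHF 46,519,848.48 × 1.32251 = SGD 61,522,964.82
Profit = SGD 61,522,964.82 − SGD 59,460,000.00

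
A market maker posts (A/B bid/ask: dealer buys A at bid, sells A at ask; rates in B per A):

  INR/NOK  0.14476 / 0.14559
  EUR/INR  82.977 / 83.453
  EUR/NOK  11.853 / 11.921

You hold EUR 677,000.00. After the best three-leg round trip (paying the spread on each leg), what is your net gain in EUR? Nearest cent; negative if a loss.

Best loop EUR → INR → NOK → EUR:
EUR 677,000.00 × 82.977 (sell EUR at bid) = INR 56,175,429.00
INR 56,175,429.00 × 0.14476 (sell INR at bid) = NOK 8,131,955.10
NOK 8,131,955.10 ÷ 11.921 (buy EUR at ask) = EUR 682,153.77

Net profit: EUR 5,153.77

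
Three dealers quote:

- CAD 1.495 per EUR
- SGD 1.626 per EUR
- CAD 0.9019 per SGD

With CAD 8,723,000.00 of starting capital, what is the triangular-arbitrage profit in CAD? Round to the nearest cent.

Profit: CAD 169,587.29

Profitable loop is CAD → SGD → EUR → CAD:
CAD 8,723,000.00 ÷ 0.9019 = SGD 9,671,803.97
SGD 9,671,803.97 ÷ 1.626 = EUR 5,948,218.92
EUR 5,948,218.92 × 1.495 = CAD 8,892,587.29
Profit = CAD 8,892,587.29 − CAD 8,723,000.00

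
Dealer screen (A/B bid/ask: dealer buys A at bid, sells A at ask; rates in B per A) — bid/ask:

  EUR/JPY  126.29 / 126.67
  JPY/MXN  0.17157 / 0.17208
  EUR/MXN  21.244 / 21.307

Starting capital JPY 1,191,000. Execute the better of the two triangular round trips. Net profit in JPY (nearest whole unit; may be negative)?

Net profit: JPY 20,155

Best loop JPY → MXN → EUR → JPY:
JPY 1,191,000 × 0.17157 (sell JPY at bid) = MXN 204,339.87
MXN 204,339.87 ÷ 21.307 (buy EUR at ask) = EUR 9,590.27
EUR 9,590.27 × 126.29 (sell EUR at bid) = JPY 1,211,155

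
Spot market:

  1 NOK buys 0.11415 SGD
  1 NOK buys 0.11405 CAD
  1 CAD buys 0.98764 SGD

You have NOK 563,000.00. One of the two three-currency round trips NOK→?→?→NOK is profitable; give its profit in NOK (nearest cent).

Profit: NOK 7,545.59

Profitable loop is NOK → SGD → CAD → NOK:
NOK 563,000.00 × 0.11415 = SGD 64,266.45
SGD 64,266.45 ÷ 0.98764 = CAD 65,070.72
CAD 65,070.72 ÷ 0.11405 = NOK 570,545.59
Profit = NOK 570,545.59 − NOK 563,000.00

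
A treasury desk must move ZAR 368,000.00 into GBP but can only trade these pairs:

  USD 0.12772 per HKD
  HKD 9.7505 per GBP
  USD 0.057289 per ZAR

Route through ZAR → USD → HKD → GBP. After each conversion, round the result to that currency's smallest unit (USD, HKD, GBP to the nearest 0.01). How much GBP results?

GBP 16,929.07

ZAR 368,000.00 × 0.057289 = USD 21,082.35
USD 21,082.35 ÷ 0.12772 = HKD 165,066.94
HKD 165,066.94 ÷ 9.7505 = GBP 16,929.07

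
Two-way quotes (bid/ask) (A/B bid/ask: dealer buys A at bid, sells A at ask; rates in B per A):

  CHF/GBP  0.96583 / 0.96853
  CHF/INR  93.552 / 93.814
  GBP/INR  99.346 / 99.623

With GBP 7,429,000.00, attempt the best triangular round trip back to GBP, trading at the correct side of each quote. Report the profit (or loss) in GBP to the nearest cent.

Net profit: GBP 169,253.55

Best loop GBP → INR → CHF → GBP:
GBP 7,429,000.00 × 99.346 (sell GBP at bid) = INR 738,041,434.00
INR 738,041,434.00 ÷ 93.814 (buy CHF at ask) = CHF 7,867,071.38
CHF 7,867,071.38 × 0.96583 (sell CHF at bid) = GBP 7,598,253.55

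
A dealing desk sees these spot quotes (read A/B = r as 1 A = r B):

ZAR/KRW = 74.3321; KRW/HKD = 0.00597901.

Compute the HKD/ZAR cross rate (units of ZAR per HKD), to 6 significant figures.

HKD/ZAR = 2.25006

1 HKD ÷ 0.00597901 = 167.252 KRW
167.252 KRW ÷ 74.3321 = 2.25006 ZAR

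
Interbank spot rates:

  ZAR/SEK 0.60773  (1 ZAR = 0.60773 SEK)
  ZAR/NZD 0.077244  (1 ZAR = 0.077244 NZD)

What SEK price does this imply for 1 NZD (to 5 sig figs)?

NZD/SEK = 7.8677

1 NZD ÷ 0.077244 = 12.946 ZAR
12.946 ZAR × 0.60773 = 7.86767 SEK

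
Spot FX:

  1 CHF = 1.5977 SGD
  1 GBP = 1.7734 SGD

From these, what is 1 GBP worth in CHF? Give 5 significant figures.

1 GBP × 1.7734 = 1.7734 SGD
1.7734 SGD ÷ 1.5977 = 1.10997 CHF

GBP/CHF = 1.1100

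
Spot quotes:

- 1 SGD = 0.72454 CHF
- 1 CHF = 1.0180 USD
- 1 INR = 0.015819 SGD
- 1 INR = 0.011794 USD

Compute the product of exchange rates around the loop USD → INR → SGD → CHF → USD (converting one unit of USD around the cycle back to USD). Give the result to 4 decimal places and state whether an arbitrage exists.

Around USD → INR → SGD → CHF → USD: 1 ÷ 0.011794 × 0.015819 × 0.72454 × 1.0180 = 0.989300
Product < 1; profitable direction is USD → CHF → SGD → INR → USD.

0.9893 (arbitrage exists)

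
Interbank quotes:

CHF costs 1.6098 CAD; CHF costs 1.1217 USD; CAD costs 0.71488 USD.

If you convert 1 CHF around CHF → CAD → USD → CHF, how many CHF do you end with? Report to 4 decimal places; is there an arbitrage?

Around CHF → CAD → USD → CHF: 1 × 1.6098 × 0.71488 ÷ 1.1217 = 1.025955
Product > 1; profitable direction is CHF → CAD → USD → CHF.

1.0260 (arbitrage exists)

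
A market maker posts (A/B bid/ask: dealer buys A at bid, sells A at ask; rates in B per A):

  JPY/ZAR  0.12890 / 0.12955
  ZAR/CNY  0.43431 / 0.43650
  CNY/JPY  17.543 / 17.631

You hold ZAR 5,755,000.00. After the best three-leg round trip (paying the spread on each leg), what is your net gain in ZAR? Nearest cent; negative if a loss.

Net profit: ZAR 17,271.06

Best loop ZAR → JPY → CNY → ZAR:
ZAR 5,755,000.00 ÷ 0.12955 (buy JPY at ask) = JPY 44,423,003
JPY 44,423,003 ÷ 17.631 (buy CNY at ask) = CNY 2,519,596.32
CNY 2,519,596.32 ÷ 0.43650 (buy ZAR at ask) = ZAR 5,772,271.06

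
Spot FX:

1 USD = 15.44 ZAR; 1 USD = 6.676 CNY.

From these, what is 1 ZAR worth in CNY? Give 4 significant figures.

ZAR/CNY = 0.4324

1 ZAR ÷ 15.44 = 0.0647668 USD
0.0647668 USD × 6.676 = 0.432383 CNY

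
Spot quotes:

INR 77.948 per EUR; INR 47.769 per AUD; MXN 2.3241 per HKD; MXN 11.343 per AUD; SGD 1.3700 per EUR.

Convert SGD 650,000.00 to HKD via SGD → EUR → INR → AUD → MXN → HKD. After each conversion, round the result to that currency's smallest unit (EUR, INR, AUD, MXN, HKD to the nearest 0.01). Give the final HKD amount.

HKD 3,778,546.18

SGD 650,000.00 ÷ 1.3700 = EUR 474,452.55
EUR 474,452.55 × 77.948 = INR 36,982,627.37
INR 36,982,627.37 ÷ 47.769 = AUD 774,197.23
AUD 774,197.23 × 11.343 = MXN 8,781,719.18
MXN 8,781,719.18 ÷ 2.3241 = HKD 3,778,546.18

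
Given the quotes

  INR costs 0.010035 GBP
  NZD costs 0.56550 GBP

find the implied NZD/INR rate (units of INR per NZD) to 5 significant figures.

NZD/INR = 56.353

1 NZD × 0.56550 = 0.5655 GBP
0.5655 GBP ÷ 0.010035 = 56.3528 INR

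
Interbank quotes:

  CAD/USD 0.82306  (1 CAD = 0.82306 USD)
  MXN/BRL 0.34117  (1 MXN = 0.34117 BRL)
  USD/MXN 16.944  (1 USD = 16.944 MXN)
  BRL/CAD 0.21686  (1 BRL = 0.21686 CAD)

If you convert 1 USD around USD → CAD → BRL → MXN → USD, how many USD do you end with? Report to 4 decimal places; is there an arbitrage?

Around USD → CAD → BRL → MXN → USD: 1 ÷ 0.82306 ÷ 0.21686 ÷ 0.34117 ÷ 16.944 = 0.969175
Product < 1; profitable direction is USD → MXN → BRL → CAD → USD.

0.9692 (arbitrage exists)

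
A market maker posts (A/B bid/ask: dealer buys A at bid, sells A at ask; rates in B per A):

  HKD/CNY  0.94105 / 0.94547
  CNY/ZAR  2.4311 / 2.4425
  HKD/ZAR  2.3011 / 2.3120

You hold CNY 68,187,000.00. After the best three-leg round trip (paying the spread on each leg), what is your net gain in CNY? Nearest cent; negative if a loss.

Best loop CNY → HKD → ZAR → CNY:
CNY 68,187,000.00 ÷ 0.94547 (buy HKD at ask) = HKD 72,119,686.51
HKD 72,119,686.51 × 2.3011 (sell HKD at bid) = ZAR 165,954,610.62
ZAR 165,954,610.62 ÷ 2.4425 (buy CNY at ask) = CNY 67,944,569.34

Net result: CNY -242,430.66 (no profitable arbitrage after spreads)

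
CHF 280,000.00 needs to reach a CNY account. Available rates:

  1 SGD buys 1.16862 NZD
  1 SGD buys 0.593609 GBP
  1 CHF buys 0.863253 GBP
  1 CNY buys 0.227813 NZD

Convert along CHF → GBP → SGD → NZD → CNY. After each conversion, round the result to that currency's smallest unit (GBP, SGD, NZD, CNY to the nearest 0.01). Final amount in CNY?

CNY 2,088,769.25

CHF 280,000.00 × 0.863253 = GBP 241,710.84
GBP 241,710.84 ÷ 0.593609 = SGD 407,188.64
SGD 407,188.64 × 1.16862 = NZD 475,848.79
NZD 475,848.79 ÷ 0.227813 = CNY 2,088,769.25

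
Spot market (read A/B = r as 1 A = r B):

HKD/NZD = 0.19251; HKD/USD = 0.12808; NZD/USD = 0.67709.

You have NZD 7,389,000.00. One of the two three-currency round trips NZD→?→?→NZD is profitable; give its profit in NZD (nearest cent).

Profit: NZD 130,761.06

Profitable loop is NZD → USD → HKD → NZD:
NZD 7,389,000.00 × 0.67709 = USD 5,003,018.01
USD 5,003,018.01 ÷ 0.12808 = HKD 39,061,664.66
HKD 39,061,664.66 × 0.19251 = NZD 7,519,761.06
Profit = NZD 7,519,761.06 − NZD 7,389,000.00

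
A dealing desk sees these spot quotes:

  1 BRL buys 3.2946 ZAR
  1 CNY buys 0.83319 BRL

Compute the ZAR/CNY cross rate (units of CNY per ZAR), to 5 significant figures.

1 ZAR ÷ 3.2946 = 0.303527 BRL
0.303527 BRL ÷ 0.83319 = 0.364295 CNY

ZAR/CNY = 0.36430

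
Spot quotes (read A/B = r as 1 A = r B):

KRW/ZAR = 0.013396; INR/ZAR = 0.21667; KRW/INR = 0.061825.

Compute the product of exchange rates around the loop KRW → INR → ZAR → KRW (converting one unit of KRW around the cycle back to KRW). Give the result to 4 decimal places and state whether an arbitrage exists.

Around KRW → INR → ZAR → KRW: 1 × 0.061825 × 0.21667 ÷ 0.013396 = 0.999972
Product ≈ 1 (deviation 0.003%, within rounding noise).

1.0000 (no arbitrage)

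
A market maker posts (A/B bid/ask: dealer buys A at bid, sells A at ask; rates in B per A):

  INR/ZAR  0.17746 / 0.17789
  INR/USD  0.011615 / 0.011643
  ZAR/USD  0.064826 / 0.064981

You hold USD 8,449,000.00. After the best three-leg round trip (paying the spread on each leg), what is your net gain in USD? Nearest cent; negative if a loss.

Best loop USD → ZAR → INR → USD:
USD 8,449,000.00 ÷ 0.064981 (buy ZAR at ask) = ZAR 130,022,622.00
ZAR 130,022,622.00 ÷ 0.17789 (buy INR at ask) = INR 730,915,858.10
INR 730,915,858.10 × 0.011615 (sell INR at bid) = USD 8,489,587.69

Net profit: USD 40,587.69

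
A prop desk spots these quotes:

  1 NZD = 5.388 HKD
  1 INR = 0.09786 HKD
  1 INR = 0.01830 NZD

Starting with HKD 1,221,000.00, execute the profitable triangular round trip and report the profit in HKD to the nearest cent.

Profit: HKD 9,237.98

Profitable loop is HKD → INR → NZD → HKD:
HKD 1,221,000.00 ÷ 0.09786 = INR 12,477,007.97
INR 12,477,007.97 × 0.01830 = NZD 228,329.25
NZD 228,329.25 × 5.388 = HKD 1,230,237.98
Profit = HKD 1,230,237.98 − HKD 1,221,000.00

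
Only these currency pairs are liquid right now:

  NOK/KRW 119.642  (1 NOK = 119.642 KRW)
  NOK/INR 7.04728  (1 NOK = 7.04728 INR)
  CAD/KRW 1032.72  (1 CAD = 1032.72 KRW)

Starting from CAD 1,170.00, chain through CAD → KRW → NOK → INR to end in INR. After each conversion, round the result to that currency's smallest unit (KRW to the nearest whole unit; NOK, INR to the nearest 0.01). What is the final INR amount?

INR 71,171.54

CAD 1,170.00 × 1032.72 = KRW 1,208,282
KRW 1,208,282 ÷ 119.642 = NOK 10,099.15
NOK 10,099.15 × 7.04728 = INR 71,171.54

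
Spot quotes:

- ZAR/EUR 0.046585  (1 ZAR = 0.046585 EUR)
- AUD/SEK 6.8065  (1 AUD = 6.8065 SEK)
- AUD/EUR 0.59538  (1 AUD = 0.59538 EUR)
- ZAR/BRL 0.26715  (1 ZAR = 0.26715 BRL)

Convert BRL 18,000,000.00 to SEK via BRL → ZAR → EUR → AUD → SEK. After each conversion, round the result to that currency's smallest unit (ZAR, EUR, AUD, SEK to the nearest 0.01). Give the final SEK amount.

BRL 18,000,000.00 ÷ 0.26715 = ZAR 67,377,877.60
ZAR 67,377,877.60 × 0.046585 = EUR 3,138,798.43
EUR 3,138,798.43 ÷ 0.59538 = AUD 5,271,924.54
AUD 5,271,924.54 × 6.8065 = SEK 35,883,354.38

SEK 35,883,354.38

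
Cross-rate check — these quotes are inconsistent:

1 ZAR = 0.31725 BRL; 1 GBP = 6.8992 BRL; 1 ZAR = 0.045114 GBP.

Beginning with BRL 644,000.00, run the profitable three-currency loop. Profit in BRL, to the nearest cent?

Profit: BRL 12,413.38

Profitable loop is BRL → GBP → ZAR → BRL:
BRL 644,000.00 ÷ 6.8992 = GBP 93,344.16
GBP 93,344.16 ÷ 0.045114 = ZAR 2,069,072.92
ZAR 2,069,072.92 × 0.31725 = BRL 656,413.38
Profit = BRL 656,413.38 − BRL 644,000.00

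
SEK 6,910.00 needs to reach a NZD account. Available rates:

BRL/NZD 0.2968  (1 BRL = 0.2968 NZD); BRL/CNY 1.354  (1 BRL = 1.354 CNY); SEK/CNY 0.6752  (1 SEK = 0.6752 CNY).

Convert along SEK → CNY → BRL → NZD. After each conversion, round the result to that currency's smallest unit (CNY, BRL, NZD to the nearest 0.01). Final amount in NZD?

NZD 1,022.72

SEK 6,910.00 × 0.6752 = CNY 4,665.63
CNY 4,665.63 ÷ 1.354 = BRL 3,445.81
BRL 3,445.81 × 0.2968 = NZD 1,022.72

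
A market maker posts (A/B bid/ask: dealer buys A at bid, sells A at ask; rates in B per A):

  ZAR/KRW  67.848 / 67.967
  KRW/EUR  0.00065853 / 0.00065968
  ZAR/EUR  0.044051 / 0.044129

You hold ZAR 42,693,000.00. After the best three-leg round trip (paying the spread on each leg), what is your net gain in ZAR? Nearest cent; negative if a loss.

Best loop ZAR → KRW → EUR → ZAR:
ZAR 42,693,000.00 × 67.848 (sell ZAR at bid) = KRW 2,896,634,664
KRW 2,896,634,664 × 0.00065853 (sell KRW at bid) = EUR 1,907,520.83
EUR 1,907,520.83 ÷ 0.044129 (buy ZAR at ask) = ZAR 43,226,015.21

Net profit: ZAR 533,015.21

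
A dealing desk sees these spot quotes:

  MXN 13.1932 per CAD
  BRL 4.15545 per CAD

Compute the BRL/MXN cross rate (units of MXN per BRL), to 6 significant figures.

BRL/MXN = 3.17491

1 BRL ÷ 4.15545 = 0.240648 CAD
0.240648 CAD × 13.1932 = 3.17491 MXN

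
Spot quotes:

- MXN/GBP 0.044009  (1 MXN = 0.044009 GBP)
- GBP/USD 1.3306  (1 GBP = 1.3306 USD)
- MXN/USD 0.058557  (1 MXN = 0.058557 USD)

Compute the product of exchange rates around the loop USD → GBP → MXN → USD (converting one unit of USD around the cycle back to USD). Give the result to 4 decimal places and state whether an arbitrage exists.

Around USD → GBP → MXN → USD: 1 ÷ 1.3306 ÷ 0.044009 × 0.058557 = 0.999977
Product ≈ 1 (deviation 0.002%, within rounding noise).

1.0000 (no arbitrage)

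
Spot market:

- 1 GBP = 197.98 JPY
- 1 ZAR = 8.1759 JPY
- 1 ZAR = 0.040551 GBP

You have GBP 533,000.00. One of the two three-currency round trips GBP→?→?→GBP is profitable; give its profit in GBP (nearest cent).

Profit: GBP 9,800.07

Profitable loop is GBP → ZAR → JPY → GBP:
GBP 533,000.00 ÷ 0.040551 = ZAR 13,143,942.20
ZAR 13,143,942.20 × 8.1759 = JPY 107,463,557
JPY 107,463,557 ÷ 197.98 = GBP 542,800.07
Profit = GBP 542,800.07 − GBP 533,000.00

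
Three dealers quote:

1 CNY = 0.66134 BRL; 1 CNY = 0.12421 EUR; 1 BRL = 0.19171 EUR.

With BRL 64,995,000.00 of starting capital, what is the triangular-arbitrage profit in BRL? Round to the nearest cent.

Profit: BRL 1,347,669.78

Profitable loop is BRL → EUR → CNY → BRL:
BRL 64,995,000.00 × 0.19171 = EUR 12,460,191.45
EUR 12,460,191.45 ÷ 0.12421 = CNY 100,315,525.72
CNY 100,315,525.72 × 0.66134 = BRL 66,342,669.78
Profit = BRL 66,342,669.78 − BRL 64,995,000.00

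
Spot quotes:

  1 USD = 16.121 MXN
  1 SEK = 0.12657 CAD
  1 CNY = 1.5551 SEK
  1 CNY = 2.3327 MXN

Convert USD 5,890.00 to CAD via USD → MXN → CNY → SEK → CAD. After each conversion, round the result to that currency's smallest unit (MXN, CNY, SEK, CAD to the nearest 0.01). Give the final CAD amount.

USD 5,890.00 × 16.121 = MXN 94,952.69
MXN 94,952.69 ÷ 2.3327 = CNY 40,705.06
CNY 40,705.06 × 1.5551 = SEK 63,300.44
SEK 63,300.44 × 0.12657 = CAD 8,011.94

CAD 8,011.94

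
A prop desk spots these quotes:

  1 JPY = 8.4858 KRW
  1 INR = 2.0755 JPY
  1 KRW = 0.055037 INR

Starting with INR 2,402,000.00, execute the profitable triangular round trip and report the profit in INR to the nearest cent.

Profit: INR 76,008.09

Profitable loop is INR → KRW → JPY → INR:
INR 2,402,000.00 ÷ 0.055037 = KRW 43,643,367
KRW 43,643,367 ÷ 8.4858 = JPY 5,143,106
JPY 5,143,106 ÷ 2.0755 = INR 2,478,008.09
Profit = INR 2,478,008.09 − INR 2,402,000.00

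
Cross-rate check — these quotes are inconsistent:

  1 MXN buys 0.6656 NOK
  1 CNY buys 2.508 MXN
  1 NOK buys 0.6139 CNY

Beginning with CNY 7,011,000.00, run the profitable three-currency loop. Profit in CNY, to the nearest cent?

Profitable loop is CNY → MXN → NOK → CNY:
CNY 7,011,000.00 × 2.508 = MXN 17,583,588.00
MXN 17,583,588.00 × 0.6656 = NOK 11,703,636.17
NOK 11,703,636.17 × 0.6139 = CNY 7,184,862.25
Profit = CNY 7,184,862.25 − CNY 7,011,000.00

Profit: CNY 173,862.25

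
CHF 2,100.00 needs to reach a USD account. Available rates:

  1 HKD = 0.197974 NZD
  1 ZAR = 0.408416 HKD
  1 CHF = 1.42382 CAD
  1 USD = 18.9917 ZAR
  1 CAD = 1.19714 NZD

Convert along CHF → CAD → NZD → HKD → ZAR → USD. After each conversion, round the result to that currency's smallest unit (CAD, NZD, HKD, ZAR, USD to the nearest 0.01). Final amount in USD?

CHF 2,100.00 × 1.42382 = CAD 2,990.02
CAD 2,990.02 × 1.19714 = NZD 3,579.47
NZD 3,579.47 ÷ 0.197974 = HKD 18,080.51
HKD 18,080.51 ÷ 0.408416 = ZAR 44,269.84
ZAR 44,269.84 ÷ 18.9917 = USD 2,331.01

USD 2,331.01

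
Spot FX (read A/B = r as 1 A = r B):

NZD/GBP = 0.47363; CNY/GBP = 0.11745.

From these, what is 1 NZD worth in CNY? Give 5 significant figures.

1 NZD × 0.47363 = 0.47363 GBP
0.47363 GBP ÷ 0.11745 = 4.03261 CNY

NZD/CNY = 4.0326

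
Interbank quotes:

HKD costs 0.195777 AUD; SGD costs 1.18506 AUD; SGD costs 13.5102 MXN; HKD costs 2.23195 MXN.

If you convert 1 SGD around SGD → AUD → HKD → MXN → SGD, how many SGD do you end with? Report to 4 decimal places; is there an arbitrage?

1.0000 (no arbitrage)

Around SGD → AUD → HKD → MXN → SGD: 1 × 1.18506 ÷ 0.195777 × 2.23195 ÷ 13.5102 = 1.000003
Product ≈ 1 (deviation 0.000%, within rounding noise).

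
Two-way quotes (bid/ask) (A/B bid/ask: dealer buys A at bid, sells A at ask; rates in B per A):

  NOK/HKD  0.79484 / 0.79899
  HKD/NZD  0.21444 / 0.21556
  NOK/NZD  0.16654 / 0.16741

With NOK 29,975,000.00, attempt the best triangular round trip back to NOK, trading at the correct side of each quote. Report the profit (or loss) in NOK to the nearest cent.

Net profit: NOK 543,508.76

Best loop NOK → HKD → NZD → NOK:
NOK 29,975,000.00 × 0.79484 (sell NOK at bid) = HKD 23,825,329.00
HKD 23,825,329.00 × 0.21444 (sell HKD at bid) = NZD 5,109,103.55
NZD 5,109,103.55 ÷ 0.16741 (buy NOK at ask) = NOK 30,518,508.76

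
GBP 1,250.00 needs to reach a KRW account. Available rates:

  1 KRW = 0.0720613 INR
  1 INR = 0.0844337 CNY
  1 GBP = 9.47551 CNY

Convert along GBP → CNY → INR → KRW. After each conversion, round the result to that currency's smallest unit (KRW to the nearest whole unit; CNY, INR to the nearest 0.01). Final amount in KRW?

GBP 1,250.00 × 9.47551 = CNY 11,844.39
CNY 11,844.39 ÷ 0.0844337 = INR 140,280.36
INR 140,280.36 ÷ 0.0720613 = KRW 1,946,681

KRW 1,946,681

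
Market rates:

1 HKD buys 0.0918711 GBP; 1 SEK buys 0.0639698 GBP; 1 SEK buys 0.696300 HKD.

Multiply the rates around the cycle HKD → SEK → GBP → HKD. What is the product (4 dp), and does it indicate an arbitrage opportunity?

1.0000 (no arbitrage)

Around HKD → SEK → GBP → HKD: 1 ÷ 0.696300 × 0.0639698 ÷ 0.0918711 = 0.999999
Product ≈ 1 (deviation 0.000%, within rounding noise).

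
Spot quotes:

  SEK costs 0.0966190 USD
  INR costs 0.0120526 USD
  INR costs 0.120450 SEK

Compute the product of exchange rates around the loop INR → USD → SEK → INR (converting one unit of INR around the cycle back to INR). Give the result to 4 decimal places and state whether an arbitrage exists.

Around INR → USD → SEK → INR: 1 × 0.0120526 ÷ 0.0966190 ÷ 0.120450 = 1.035646
Product > 1; profitable direction is INR → USD → SEK → INR.

1.0356 (arbitrage exists)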